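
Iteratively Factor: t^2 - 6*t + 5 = (t - 1)*(t - 5)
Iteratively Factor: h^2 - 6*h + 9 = (h - 3)*(h - 3)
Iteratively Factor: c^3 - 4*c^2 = (c)*(c^2 - 4*c) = c*(c - 4)*(c)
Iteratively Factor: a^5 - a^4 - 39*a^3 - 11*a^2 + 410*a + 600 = (a - 5)*(a^4 + 4*a^3 - 19*a^2 - 106*a - 120) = (a - 5)*(a + 2)*(a^3 + 2*a^2 - 23*a - 60) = (a - 5)*(a + 2)*(a + 3)*(a^2 - a - 20) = (a - 5)*(a + 2)*(a + 3)*(a + 4)*(a - 5)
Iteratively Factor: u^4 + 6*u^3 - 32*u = (u)*(u^3 + 6*u^2 - 32) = u*(u - 2)*(u^2 + 8*u + 16) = u*(u - 2)*(u + 4)*(u + 4)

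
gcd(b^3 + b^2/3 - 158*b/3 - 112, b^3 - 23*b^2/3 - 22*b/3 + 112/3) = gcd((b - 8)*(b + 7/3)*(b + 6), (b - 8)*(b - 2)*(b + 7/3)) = b^2 - 17*b/3 - 56/3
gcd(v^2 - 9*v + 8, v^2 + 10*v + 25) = 1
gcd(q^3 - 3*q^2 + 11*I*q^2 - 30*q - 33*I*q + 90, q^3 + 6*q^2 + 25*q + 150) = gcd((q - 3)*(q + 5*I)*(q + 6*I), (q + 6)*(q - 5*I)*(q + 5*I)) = q + 5*I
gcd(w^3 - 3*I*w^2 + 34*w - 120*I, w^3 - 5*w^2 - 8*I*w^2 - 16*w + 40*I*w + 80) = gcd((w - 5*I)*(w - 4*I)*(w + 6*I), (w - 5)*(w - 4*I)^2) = w - 4*I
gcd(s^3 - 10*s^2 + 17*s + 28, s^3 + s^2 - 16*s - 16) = s^2 - 3*s - 4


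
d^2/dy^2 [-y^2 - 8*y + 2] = -2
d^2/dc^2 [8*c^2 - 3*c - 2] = 16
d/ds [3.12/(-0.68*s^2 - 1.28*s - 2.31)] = (4.2432*s + 3.9936)/(0.68*s^2 + 1.28*s + 2.31)^2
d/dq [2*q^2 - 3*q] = 4*q - 3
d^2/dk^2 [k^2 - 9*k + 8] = 2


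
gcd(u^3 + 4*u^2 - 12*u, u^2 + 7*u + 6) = u + 6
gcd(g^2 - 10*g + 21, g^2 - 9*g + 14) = g - 7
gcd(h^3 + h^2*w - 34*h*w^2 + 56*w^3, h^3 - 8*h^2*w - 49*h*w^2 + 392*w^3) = h + 7*w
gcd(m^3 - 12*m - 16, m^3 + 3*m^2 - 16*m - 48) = m - 4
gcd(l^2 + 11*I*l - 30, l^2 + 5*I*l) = l + 5*I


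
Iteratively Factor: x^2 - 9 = (x + 3)*(x - 3)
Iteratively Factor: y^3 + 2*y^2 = (y)*(y^2 + 2*y) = y^2*(y + 2)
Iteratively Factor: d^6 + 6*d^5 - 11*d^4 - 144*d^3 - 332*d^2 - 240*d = (d)*(d^5 + 6*d^4 - 11*d^3 - 144*d^2 - 332*d - 240) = d*(d + 2)*(d^4 + 4*d^3 - 19*d^2 - 106*d - 120) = d*(d + 2)*(d + 4)*(d^3 - 19*d - 30) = d*(d - 5)*(d + 2)*(d + 4)*(d^2 + 5*d + 6) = d*(d - 5)*(d + 2)^2*(d + 4)*(d + 3)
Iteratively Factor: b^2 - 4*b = (b - 4)*(b)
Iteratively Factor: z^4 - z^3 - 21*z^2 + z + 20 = (z - 1)*(z^3 - 21*z - 20) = (z - 5)*(z - 1)*(z^2 + 5*z + 4) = (z - 5)*(z - 1)*(z + 1)*(z + 4)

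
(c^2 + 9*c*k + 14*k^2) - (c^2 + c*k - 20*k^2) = 8*c*k + 34*k^2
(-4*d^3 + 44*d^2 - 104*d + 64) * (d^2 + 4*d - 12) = -4*d^5 + 28*d^4 + 120*d^3 - 880*d^2 + 1504*d - 768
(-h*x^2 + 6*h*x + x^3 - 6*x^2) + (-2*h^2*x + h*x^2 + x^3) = -2*h^2*x + 6*h*x + 2*x^3 - 6*x^2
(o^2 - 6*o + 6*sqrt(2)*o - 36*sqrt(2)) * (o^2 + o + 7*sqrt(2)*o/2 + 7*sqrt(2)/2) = o^4 - 5*o^3 + 19*sqrt(2)*o^3/2 - 95*sqrt(2)*o^2/2 + 36*o^2 - 210*o - 57*sqrt(2)*o - 252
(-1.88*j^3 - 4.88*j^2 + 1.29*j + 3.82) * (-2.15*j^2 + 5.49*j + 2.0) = 4.042*j^5 + 0.1708*j^4 - 33.3247*j^3 - 10.8909*j^2 + 23.5518*j + 7.64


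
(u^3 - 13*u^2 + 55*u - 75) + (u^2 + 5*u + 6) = u^3 - 12*u^2 + 60*u - 69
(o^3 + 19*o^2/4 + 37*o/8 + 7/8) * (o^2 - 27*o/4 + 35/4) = o^5 - 2*o^4 - 299*o^3/16 + 359*o^2/32 + 553*o/16 + 245/32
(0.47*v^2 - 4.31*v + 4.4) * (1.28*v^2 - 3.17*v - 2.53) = 0.6016*v^4 - 7.0067*v^3 + 18.1056*v^2 - 3.0437*v - 11.132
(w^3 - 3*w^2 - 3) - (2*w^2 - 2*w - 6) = w^3 - 5*w^2 + 2*w + 3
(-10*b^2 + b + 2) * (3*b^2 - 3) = -30*b^4 + 3*b^3 + 36*b^2 - 3*b - 6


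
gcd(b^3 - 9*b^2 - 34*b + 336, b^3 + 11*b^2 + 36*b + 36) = b + 6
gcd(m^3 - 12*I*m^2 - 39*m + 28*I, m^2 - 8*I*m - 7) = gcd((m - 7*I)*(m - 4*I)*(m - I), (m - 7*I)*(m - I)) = m^2 - 8*I*m - 7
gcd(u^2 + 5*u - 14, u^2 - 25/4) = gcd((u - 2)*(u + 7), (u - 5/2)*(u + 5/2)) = 1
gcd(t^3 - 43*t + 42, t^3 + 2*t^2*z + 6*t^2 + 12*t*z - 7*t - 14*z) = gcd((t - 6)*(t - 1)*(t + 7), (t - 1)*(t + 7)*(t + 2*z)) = t^2 + 6*t - 7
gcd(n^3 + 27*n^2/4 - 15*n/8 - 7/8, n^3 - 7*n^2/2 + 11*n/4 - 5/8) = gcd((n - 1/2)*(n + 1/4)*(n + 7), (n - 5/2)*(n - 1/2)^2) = n - 1/2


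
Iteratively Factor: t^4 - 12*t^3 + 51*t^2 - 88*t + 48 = (t - 4)*(t^3 - 8*t^2 + 19*t - 12) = (t - 4)^2*(t^2 - 4*t + 3) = (t - 4)^2*(t - 3)*(t - 1)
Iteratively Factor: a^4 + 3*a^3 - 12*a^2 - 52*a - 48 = (a + 2)*(a^3 + a^2 - 14*a - 24) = (a + 2)^2*(a^2 - a - 12) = (a + 2)^2*(a + 3)*(a - 4)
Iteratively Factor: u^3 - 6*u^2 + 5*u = (u - 1)*(u^2 - 5*u) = (u - 5)*(u - 1)*(u)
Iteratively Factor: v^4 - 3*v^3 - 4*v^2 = (v + 1)*(v^3 - 4*v^2) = (v - 4)*(v + 1)*(v^2) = v*(v - 4)*(v + 1)*(v)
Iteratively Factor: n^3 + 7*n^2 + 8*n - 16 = (n - 1)*(n^2 + 8*n + 16) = (n - 1)*(n + 4)*(n + 4)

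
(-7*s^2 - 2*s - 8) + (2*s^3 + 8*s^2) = 2*s^3 + s^2 - 2*s - 8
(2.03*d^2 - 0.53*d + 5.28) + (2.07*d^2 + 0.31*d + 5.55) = 4.1*d^2 - 0.22*d + 10.83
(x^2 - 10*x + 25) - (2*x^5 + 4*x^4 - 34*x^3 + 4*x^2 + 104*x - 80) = -2*x^5 - 4*x^4 + 34*x^3 - 3*x^2 - 114*x + 105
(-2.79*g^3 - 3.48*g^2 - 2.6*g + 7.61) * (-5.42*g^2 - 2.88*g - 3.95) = 15.1218*g^5 + 26.8968*g^4 + 35.1349*g^3 - 20.0122*g^2 - 11.6468*g - 30.0595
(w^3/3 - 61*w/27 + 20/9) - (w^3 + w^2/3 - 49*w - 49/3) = -2*w^3/3 - w^2/3 + 1262*w/27 + 167/9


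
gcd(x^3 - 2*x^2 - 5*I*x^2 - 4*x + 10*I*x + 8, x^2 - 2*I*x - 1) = x - I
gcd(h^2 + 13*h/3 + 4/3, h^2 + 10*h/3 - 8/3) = h + 4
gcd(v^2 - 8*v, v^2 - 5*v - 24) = v - 8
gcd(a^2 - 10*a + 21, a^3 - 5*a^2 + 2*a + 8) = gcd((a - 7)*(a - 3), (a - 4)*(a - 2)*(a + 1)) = 1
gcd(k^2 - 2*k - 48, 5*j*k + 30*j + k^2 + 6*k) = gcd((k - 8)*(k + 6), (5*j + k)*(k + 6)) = k + 6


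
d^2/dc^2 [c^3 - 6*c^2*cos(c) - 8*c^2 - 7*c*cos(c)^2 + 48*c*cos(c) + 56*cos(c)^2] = 6*c^2*cos(c) + 24*c*sin(c) - 48*c*cos(c) + 14*c*cos(2*c) + 6*c - 96*sin(c) + 14*sin(2*c) - 12*cos(c) - 112*cos(2*c) - 16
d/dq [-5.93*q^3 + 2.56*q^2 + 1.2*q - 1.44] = -17.79*q^2 + 5.12*q + 1.2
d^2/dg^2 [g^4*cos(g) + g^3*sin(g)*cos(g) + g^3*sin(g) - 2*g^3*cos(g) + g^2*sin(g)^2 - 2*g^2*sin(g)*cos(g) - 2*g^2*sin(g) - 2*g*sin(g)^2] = -g^4*cos(g) - 9*g^3*sin(g) - 2*g^3*sin(2*g) + 2*g^3*cos(g) + 14*g^2*sin(g) + 4*g^2*sin(2*g) + 18*g^2*cos(g) + 8*g^2*cos(2*g) + 6*g*sin(g) + 7*g*sin(2*g) - 20*g*cos(g) - 12*g*cos(2*g) - 4*sin(g) - 6*sin(2*g) - cos(2*g) + 1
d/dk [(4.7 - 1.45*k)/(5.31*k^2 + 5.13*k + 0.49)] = (7.6995*k^2 - 49.914*k - 24.8215)/(28.1961*k^4 + 54.4806*k^3 + 31.5207*k^2 + 5.0274*k + 0.2401)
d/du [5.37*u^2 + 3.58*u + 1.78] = 10.74*u + 3.58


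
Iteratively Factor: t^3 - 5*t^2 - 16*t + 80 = (t - 5)*(t^2 - 16) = (t - 5)*(t - 4)*(t + 4)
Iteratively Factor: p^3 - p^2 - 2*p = (p)*(p^2 - p - 2) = p*(p - 2)*(p + 1)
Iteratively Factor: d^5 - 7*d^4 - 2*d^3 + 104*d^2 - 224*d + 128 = (d + 4)*(d^4 - 11*d^3 + 42*d^2 - 64*d + 32) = (d - 4)*(d + 4)*(d^3 - 7*d^2 + 14*d - 8) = (d - 4)*(d - 1)*(d + 4)*(d^2 - 6*d + 8) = (d - 4)*(d - 2)*(d - 1)*(d + 4)*(d - 4)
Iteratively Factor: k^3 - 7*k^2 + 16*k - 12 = (k - 3)*(k^2 - 4*k + 4) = (k - 3)*(k - 2)*(k - 2)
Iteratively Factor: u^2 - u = (u)*(u - 1)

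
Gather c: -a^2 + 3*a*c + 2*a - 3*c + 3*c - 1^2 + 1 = -a^2 + 3*a*c + 2*a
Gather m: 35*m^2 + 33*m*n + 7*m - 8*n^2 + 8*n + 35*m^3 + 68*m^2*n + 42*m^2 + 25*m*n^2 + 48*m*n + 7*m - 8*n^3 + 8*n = 35*m^3 + m^2*(68*n + 77) + m*(25*n^2 + 81*n + 14) - 8*n^3 - 8*n^2 + 16*n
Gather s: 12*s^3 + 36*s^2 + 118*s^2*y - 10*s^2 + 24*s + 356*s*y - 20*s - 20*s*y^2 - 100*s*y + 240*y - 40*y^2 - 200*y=12*s^3 + s^2*(118*y + 26) + s*(-20*y^2 + 256*y + 4) - 40*y^2 + 40*y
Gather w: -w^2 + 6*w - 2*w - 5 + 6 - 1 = -w^2 + 4*w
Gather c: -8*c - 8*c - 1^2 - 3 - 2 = -16*c - 6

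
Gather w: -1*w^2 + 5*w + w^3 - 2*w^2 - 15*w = w^3 - 3*w^2 - 10*w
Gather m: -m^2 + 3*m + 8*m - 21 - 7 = -m^2 + 11*m - 28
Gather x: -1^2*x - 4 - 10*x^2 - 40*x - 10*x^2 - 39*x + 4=-20*x^2 - 80*x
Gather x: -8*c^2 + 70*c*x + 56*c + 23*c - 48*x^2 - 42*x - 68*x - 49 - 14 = -8*c^2 + 79*c - 48*x^2 + x*(70*c - 110) - 63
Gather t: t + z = t + z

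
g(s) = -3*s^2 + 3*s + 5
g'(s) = 3 - 6*s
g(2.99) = -12.85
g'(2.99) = -14.94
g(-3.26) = -36.66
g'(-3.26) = 22.56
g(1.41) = 3.27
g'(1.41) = -5.46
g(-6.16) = -127.32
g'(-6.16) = 39.96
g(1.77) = 0.91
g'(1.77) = -7.62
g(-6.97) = -161.65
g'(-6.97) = 44.82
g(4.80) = -49.72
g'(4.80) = -25.80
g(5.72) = -76.00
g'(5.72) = -31.32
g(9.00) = -211.00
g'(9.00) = -51.00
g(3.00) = -13.00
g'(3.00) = -15.00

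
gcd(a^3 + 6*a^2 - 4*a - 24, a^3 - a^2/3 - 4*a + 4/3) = a^2 - 4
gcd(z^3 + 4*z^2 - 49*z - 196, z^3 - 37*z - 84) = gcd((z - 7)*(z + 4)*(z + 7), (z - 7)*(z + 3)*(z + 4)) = z^2 - 3*z - 28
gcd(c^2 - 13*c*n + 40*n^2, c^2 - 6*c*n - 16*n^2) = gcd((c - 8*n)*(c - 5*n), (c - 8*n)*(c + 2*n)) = c - 8*n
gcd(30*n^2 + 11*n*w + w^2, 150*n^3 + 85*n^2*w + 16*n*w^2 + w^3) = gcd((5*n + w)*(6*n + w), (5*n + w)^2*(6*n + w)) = 30*n^2 + 11*n*w + w^2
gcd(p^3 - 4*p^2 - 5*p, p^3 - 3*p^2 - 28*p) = p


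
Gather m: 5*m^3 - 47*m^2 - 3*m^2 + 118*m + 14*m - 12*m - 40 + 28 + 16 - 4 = 5*m^3 - 50*m^2 + 120*m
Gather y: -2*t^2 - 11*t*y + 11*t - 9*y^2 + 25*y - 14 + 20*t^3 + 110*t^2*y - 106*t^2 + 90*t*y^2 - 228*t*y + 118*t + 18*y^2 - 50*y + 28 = 20*t^3 - 108*t^2 + 129*t + y^2*(90*t + 9) + y*(110*t^2 - 239*t - 25) + 14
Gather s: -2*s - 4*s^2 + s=-4*s^2 - s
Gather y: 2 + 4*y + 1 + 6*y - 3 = 10*y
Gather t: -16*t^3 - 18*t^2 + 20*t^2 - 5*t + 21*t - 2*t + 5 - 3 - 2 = -16*t^3 + 2*t^2 + 14*t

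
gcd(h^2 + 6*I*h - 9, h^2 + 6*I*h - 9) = h^2 + 6*I*h - 9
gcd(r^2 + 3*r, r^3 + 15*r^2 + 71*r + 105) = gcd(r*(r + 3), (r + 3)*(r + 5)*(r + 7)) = r + 3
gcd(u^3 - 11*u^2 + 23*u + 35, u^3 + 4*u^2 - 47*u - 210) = u - 7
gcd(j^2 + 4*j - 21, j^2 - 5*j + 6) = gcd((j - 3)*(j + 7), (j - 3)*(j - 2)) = j - 3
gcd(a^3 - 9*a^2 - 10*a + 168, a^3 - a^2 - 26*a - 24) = a^2 - 2*a - 24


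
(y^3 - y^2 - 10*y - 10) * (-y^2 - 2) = -y^5 + y^4 + 8*y^3 + 12*y^2 + 20*y + 20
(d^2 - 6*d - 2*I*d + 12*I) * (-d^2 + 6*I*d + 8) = -d^4 + 6*d^3 + 8*I*d^3 + 20*d^2 - 48*I*d^2 - 120*d - 16*I*d + 96*I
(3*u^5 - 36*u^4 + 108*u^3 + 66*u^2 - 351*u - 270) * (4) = 12*u^5 - 144*u^4 + 432*u^3 + 264*u^2 - 1404*u - 1080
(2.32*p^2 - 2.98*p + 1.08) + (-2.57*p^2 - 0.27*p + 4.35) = -0.25*p^2 - 3.25*p + 5.43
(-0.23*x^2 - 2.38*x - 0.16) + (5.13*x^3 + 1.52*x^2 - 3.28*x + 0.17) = 5.13*x^3 + 1.29*x^2 - 5.66*x + 0.01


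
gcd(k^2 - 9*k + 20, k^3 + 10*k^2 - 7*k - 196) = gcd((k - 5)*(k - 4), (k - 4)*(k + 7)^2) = k - 4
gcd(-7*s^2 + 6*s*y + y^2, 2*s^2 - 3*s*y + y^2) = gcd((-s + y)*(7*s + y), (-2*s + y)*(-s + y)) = -s + y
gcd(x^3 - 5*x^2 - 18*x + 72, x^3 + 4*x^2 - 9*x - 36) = x^2 + x - 12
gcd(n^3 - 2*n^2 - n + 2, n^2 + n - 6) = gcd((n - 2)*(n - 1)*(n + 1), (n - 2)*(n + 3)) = n - 2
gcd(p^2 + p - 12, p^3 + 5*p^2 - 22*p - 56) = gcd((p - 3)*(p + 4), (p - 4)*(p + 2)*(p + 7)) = 1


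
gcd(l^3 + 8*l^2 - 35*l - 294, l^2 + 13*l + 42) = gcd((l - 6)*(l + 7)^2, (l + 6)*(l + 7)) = l + 7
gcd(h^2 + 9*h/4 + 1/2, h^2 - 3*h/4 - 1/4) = h + 1/4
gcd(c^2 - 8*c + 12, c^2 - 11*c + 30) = c - 6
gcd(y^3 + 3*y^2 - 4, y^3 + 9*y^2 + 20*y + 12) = y + 2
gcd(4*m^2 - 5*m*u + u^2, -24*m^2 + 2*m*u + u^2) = -4*m + u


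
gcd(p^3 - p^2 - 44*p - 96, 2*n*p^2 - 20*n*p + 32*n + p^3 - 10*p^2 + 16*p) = p - 8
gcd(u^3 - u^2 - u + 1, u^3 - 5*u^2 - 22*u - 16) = u + 1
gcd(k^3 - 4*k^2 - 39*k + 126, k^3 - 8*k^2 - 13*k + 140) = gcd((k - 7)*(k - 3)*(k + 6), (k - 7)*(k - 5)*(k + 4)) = k - 7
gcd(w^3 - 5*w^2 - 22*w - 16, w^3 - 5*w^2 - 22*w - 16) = w^3 - 5*w^2 - 22*w - 16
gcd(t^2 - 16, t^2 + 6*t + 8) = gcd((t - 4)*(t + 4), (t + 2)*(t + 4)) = t + 4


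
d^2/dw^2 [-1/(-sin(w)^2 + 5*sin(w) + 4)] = (4*sin(w)^4 - 15*sin(w)^3 + 35*sin(w)^2 + 10*sin(w) - 58)/(5*sin(w) + cos(w)^2 + 3)^3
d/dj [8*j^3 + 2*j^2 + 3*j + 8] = 24*j^2 + 4*j + 3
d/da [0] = 0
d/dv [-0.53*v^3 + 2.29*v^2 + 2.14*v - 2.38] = -1.59*v^2 + 4.58*v + 2.14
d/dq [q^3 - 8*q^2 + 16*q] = 3*q^2 - 16*q + 16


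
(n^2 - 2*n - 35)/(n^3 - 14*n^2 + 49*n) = (n + 5)/(n*(n - 7))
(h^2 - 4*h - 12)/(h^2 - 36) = (h + 2)/(h + 6)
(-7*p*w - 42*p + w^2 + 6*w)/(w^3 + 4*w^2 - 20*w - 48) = (-7*p + w)/(w^2 - 2*w - 8)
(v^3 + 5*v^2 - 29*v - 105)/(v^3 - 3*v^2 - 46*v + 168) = (v^2 - 2*v - 15)/(v^2 - 10*v + 24)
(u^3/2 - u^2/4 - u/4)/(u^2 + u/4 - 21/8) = 2*u*(2*u^2 - u - 1)/(8*u^2 + 2*u - 21)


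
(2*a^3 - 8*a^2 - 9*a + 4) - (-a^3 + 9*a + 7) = 3*a^3 - 8*a^2 - 18*a - 3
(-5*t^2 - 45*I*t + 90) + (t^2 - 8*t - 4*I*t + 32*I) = -4*t^2 - 8*t - 49*I*t + 90 + 32*I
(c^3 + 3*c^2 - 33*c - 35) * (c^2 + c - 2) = c^5 + 4*c^4 - 32*c^3 - 74*c^2 + 31*c + 70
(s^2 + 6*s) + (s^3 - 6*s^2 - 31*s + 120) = s^3 - 5*s^2 - 25*s + 120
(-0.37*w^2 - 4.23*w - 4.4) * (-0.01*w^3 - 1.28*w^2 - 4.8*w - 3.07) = 0.0037*w^5 + 0.5159*w^4 + 7.2344*w^3 + 27.0719*w^2 + 34.1061*w + 13.508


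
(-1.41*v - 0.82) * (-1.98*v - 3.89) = 2.7918*v^2 + 7.1085*v + 3.1898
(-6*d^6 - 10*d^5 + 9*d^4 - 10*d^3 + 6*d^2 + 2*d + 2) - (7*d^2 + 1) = -6*d^6 - 10*d^5 + 9*d^4 - 10*d^3 - d^2 + 2*d + 1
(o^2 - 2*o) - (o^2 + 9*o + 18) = -11*o - 18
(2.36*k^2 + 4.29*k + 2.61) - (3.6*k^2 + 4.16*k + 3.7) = -1.24*k^2 + 0.13*k - 1.09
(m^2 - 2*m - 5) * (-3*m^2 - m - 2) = -3*m^4 + 5*m^3 + 15*m^2 + 9*m + 10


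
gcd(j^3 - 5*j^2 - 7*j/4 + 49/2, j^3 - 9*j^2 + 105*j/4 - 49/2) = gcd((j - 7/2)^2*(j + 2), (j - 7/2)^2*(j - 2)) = j^2 - 7*j + 49/4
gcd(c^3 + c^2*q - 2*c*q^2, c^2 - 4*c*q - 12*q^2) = c + 2*q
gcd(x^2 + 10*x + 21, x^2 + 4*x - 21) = x + 7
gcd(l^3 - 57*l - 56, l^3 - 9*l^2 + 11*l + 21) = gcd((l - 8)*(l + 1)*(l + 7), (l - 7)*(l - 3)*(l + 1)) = l + 1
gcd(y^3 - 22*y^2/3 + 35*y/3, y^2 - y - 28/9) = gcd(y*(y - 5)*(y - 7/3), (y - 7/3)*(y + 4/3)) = y - 7/3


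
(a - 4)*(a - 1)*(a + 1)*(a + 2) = a^4 - 2*a^3 - 9*a^2 + 2*a + 8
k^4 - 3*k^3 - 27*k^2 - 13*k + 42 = (k - 7)*(k - 1)*(k + 2)*(k + 3)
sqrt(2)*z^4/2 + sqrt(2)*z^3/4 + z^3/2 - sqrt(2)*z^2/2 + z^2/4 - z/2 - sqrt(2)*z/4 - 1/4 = (z - 1)*(z + 1/2)*(z + 1)*(sqrt(2)*z/2 + 1/2)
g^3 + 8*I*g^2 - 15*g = g*(g + 3*I)*(g + 5*I)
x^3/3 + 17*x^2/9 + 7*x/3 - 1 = (x/3 + 1)*(x - 1/3)*(x + 3)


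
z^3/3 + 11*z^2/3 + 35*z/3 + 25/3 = (z/3 + 1/3)*(z + 5)^2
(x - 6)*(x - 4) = x^2 - 10*x + 24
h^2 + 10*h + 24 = (h + 4)*(h + 6)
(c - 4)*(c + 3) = c^2 - c - 12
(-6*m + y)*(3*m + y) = -18*m^2 - 3*m*y + y^2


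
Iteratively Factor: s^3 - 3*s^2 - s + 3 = (s - 3)*(s^2 - 1) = (s - 3)*(s - 1)*(s + 1)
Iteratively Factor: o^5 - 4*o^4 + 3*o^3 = (o - 3)*(o^4 - o^3) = o*(o - 3)*(o^3 - o^2) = o^2*(o - 3)*(o^2 - o) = o^3*(o - 3)*(o - 1)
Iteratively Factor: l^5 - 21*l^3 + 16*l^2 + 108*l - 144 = (l + 3)*(l^4 - 3*l^3 - 12*l^2 + 52*l - 48) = (l - 2)*(l + 3)*(l^3 - l^2 - 14*l + 24) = (l - 2)*(l + 3)*(l + 4)*(l^2 - 5*l + 6) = (l - 2)^2*(l + 3)*(l + 4)*(l - 3)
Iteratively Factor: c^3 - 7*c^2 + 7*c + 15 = (c - 5)*(c^2 - 2*c - 3) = (c - 5)*(c - 3)*(c + 1)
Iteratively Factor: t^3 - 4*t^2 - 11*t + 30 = (t - 5)*(t^2 + t - 6) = (t - 5)*(t + 3)*(t - 2)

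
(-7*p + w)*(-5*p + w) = 35*p^2 - 12*p*w + w^2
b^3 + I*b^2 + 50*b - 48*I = (b - 6*I)*(b - I)*(b + 8*I)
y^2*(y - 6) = y^3 - 6*y^2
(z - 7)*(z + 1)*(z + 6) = z^3 - 43*z - 42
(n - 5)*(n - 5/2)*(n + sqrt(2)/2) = n^3 - 15*n^2/2 + sqrt(2)*n^2/2 - 15*sqrt(2)*n/4 + 25*n/2 + 25*sqrt(2)/4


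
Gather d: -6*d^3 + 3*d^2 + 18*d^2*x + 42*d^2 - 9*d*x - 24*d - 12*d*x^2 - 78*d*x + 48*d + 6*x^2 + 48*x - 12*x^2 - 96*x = -6*d^3 + d^2*(18*x + 45) + d*(-12*x^2 - 87*x + 24) - 6*x^2 - 48*x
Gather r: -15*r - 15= -15*r - 15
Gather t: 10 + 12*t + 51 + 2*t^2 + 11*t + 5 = 2*t^2 + 23*t + 66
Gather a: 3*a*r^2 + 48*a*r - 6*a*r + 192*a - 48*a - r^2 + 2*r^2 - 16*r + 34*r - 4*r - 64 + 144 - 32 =a*(3*r^2 + 42*r + 144) + r^2 + 14*r + 48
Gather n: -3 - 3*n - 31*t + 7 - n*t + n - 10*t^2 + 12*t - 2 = n*(-t - 2) - 10*t^2 - 19*t + 2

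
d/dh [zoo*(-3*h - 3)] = zoo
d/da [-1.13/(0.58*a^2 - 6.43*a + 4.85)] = (1.3108*a - 7.2659)/(0.58*a^2 - 6.43*a + 4.85)^2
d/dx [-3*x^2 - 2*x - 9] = -6*x - 2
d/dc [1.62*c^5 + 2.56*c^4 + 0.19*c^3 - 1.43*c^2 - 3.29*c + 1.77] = 8.1*c^4 + 10.24*c^3 + 0.57*c^2 - 2.86*c - 3.29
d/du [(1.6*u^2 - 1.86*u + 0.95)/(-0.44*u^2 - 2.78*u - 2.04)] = (-5.2664*u^2 - 5.692*u + 6.4354)/(0.1936*u^4 + 2.4464*u^3 + 9.5236*u^2 + 11.3424*u + 4.1616)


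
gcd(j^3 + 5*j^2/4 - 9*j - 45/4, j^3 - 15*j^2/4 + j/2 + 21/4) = j - 3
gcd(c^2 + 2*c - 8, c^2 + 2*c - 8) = c^2 + 2*c - 8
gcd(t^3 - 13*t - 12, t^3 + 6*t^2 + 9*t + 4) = t + 1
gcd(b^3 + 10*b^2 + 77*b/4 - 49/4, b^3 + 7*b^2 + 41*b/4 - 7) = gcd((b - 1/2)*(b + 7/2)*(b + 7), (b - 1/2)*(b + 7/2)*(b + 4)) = b^2 + 3*b - 7/4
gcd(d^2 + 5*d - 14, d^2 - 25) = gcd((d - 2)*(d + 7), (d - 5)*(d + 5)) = 1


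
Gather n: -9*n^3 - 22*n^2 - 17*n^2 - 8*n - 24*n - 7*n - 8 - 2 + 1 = -9*n^3 - 39*n^2 - 39*n - 9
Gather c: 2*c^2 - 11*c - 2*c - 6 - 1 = 2*c^2 - 13*c - 7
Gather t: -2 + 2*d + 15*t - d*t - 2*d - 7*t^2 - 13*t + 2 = -7*t^2 + t*(2 - d)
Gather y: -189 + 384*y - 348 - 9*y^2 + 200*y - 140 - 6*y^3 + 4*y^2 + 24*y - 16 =-6*y^3 - 5*y^2 + 608*y - 693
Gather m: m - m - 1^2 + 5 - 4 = 0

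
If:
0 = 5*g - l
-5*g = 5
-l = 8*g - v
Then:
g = -1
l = -5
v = -13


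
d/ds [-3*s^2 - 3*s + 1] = -6*s - 3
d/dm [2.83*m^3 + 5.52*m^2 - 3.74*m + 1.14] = 8.49*m^2 + 11.04*m - 3.74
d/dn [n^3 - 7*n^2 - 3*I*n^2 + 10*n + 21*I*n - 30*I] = 3*n^2 - 14*n - 6*I*n + 10 + 21*I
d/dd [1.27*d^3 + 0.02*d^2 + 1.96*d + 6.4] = 3.81*d^2 + 0.04*d + 1.96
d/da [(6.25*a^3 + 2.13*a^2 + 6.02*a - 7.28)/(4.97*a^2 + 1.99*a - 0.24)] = (31.0625*a^4 + 24.875*a^3 - 30.1807*a^2 + 71.3408*a + 13.0424)/(24.7009*a^4 + 19.7806*a^3 + 1.5745*a^2 - 0.9552*a + 0.0576)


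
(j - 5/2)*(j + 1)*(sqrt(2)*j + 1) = sqrt(2)*j^3 - 3*sqrt(2)*j^2/2 + j^2 - 5*sqrt(2)*j/2 - 3*j/2 - 5/2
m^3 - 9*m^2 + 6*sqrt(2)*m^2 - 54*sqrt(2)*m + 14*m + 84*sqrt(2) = (m - 7)*(m - 2)*(m + 6*sqrt(2))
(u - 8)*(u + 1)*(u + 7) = u^3 - 57*u - 56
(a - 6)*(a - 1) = a^2 - 7*a + 6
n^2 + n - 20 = (n - 4)*(n + 5)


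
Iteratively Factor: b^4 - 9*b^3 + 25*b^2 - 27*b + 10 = (b - 5)*(b^3 - 4*b^2 + 5*b - 2) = (b - 5)*(b - 1)*(b^2 - 3*b + 2) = (b - 5)*(b - 1)^2*(b - 2)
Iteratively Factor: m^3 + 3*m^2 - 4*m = (m)*(m^2 + 3*m - 4) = m*(m + 4)*(m - 1)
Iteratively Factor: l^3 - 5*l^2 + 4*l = (l)*(l^2 - 5*l + 4) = l*(l - 4)*(l - 1)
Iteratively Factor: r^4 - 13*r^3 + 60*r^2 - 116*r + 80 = (r - 2)*(r^3 - 11*r^2 + 38*r - 40) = (r - 2)^2*(r^2 - 9*r + 20) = (r - 5)*(r - 2)^2*(r - 4)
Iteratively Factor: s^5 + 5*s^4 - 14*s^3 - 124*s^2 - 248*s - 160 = (s + 2)*(s^4 + 3*s^3 - 20*s^2 - 84*s - 80) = (s - 5)*(s + 2)*(s^3 + 8*s^2 + 20*s + 16) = (s - 5)*(s + 2)^2*(s^2 + 6*s + 8) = (s - 5)*(s + 2)^2*(s + 4)*(s + 2)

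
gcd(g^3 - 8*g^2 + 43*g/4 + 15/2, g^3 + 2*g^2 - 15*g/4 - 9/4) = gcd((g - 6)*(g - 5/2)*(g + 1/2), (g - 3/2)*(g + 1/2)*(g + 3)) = g + 1/2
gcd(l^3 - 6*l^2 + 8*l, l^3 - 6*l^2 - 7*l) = l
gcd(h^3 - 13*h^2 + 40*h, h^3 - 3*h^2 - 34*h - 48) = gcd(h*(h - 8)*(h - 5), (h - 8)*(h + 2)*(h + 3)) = h - 8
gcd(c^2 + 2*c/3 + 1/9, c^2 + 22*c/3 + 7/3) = c + 1/3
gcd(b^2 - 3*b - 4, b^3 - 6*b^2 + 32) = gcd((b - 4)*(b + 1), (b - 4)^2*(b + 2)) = b - 4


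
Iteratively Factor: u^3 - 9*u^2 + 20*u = (u - 5)*(u^2 - 4*u) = u*(u - 5)*(u - 4)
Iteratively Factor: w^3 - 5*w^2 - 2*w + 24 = (w - 4)*(w^2 - w - 6) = (w - 4)*(w - 3)*(w + 2)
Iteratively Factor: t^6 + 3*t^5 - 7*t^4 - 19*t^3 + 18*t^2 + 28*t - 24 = (t + 2)*(t^5 + t^4 - 9*t^3 - t^2 + 20*t - 12) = (t - 1)*(t + 2)*(t^4 + 2*t^3 - 7*t^2 - 8*t + 12) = (t - 1)*(t + 2)*(t + 3)*(t^3 - t^2 - 4*t + 4) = (t - 1)*(t + 2)^2*(t + 3)*(t^2 - 3*t + 2) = (t - 2)*(t - 1)*(t + 2)^2*(t + 3)*(t - 1)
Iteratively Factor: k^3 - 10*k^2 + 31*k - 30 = (k - 2)*(k^2 - 8*k + 15) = (k - 3)*(k - 2)*(k - 5)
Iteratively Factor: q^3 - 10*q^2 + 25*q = (q)*(q^2 - 10*q + 25) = q*(q - 5)*(q - 5)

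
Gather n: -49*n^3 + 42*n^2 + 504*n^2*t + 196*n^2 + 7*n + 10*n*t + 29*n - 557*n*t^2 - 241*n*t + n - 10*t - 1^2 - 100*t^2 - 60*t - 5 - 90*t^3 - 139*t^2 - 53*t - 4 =-49*n^3 + n^2*(504*t + 238) + n*(-557*t^2 - 231*t + 37) - 90*t^3 - 239*t^2 - 123*t - 10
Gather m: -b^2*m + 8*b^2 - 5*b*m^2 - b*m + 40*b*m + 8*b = 8*b^2 - 5*b*m^2 + 8*b + m*(-b^2 + 39*b)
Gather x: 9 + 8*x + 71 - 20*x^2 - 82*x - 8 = -20*x^2 - 74*x + 72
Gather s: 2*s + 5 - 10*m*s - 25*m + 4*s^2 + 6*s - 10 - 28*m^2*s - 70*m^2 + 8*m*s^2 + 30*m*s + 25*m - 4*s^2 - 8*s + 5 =-70*m^2 + 8*m*s^2 + s*(-28*m^2 + 20*m)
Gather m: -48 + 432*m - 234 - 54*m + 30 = 378*m - 252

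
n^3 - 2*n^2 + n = n*(n - 1)^2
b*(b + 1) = b^2 + b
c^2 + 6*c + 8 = (c + 2)*(c + 4)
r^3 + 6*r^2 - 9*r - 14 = (r - 2)*(r + 1)*(r + 7)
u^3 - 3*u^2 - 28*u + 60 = (u - 6)*(u - 2)*(u + 5)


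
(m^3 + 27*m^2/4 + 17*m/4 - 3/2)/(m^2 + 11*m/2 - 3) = (4*m^2 + 3*m - 1)/(2*(2*m - 1))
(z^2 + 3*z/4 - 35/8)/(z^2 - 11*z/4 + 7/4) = (z + 5/2)/(z - 1)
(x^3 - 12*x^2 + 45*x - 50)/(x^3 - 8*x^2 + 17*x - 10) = (x - 5)/(x - 1)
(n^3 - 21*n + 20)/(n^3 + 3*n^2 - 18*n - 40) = (n - 1)/(n + 2)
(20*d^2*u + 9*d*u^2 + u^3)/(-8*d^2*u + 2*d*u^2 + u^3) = (5*d + u)/(-2*d + u)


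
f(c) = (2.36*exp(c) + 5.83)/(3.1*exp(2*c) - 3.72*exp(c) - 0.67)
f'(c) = (2.36*exp(c) + 5.83)*(-6.2*exp(2*c) + 3.72*exp(c))/(3.1*exp(2*c) - 3.72*exp(c) - 0.67)^2 + 2.36*exp(c)/(3.1*exp(2*c) - 3.72*exp(c) - 0.67)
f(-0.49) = -4.07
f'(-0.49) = -0.92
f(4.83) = 0.01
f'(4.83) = -0.01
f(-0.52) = -4.05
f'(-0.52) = -0.74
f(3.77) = 0.02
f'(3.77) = -0.02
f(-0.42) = -4.16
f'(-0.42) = -1.42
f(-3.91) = -7.91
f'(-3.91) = 0.70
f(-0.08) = -5.48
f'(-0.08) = -8.42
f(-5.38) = -8.50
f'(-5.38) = 0.19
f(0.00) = -6.35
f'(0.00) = -14.03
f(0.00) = -6.35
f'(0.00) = -14.03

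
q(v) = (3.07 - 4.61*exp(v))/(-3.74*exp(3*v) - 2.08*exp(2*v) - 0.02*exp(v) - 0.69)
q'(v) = (3.07 - 4.61*exp(v))*(11.22*exp(3*v) + 4.16*exp(2*v) + 0.02*exp(v))/(-3.74*exp(3*v) - 2.08*exp(2*v) - 0.02*exp(v) - 0.69)^2 - 4.61*exp(v)/(-3.74*exp(3*v) - 2.08*exp(2*v) - 0.02*exp(v) - 0.69) = (-34.4828*exp(3*v) + 24.8566*exp(2*v) + 12.7712*exp(v) + 3.2423)*exp(v)/(13.9876*exp(6*v) + 15.5584*exp(5*v) + 4.476*exp(4*v) + 5.2444*exp(3*v) + 2.8708*exp(2*v) + 0.0276*exp(v) + 0.4761)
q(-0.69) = -0.45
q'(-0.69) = 2.02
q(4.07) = 0.00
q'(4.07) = -0.00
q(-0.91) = -0.95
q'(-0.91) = 2.50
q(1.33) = 0.06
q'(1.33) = -0.10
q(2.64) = 0.01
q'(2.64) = -0.01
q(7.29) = 0.00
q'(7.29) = -0.00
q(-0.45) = -0.05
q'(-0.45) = 1.26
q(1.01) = 0.10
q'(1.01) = -0.15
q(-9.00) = -4.45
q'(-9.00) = 0.00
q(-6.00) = -4.43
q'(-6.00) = 0.02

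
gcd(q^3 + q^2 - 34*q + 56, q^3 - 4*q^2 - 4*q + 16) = q^2 - 6*q + 8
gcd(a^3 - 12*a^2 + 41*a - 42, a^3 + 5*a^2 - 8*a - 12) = a - 2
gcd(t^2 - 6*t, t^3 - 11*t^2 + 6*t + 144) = t - 6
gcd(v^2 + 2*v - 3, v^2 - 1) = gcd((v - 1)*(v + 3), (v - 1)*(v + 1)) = v - 1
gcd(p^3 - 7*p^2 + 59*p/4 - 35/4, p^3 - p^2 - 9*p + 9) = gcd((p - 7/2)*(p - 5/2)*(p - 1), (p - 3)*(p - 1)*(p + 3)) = p - 1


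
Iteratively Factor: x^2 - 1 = (x + 1)*(x - 1)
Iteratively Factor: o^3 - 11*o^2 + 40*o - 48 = (o - 4)*(o^2 - 7*o + 12) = (o - 4)^2*(o - 3)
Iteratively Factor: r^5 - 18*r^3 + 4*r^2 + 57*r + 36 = (r + 1)*(r^4 - r^3 - 17*r^2 + 21*r + 36) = (r - 3)*(r + 1)*(r^3 + 2*r^2 - 11*r - 12) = (r - 3)^2*(r + 1)*(r^2 + 5*r + 4) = (r - 3)^2*(r + 1)^2*(r + 4)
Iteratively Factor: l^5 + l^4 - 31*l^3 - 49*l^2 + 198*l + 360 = (l + 3)*(l^4 - 2*l^3 - 25*l^2 + 26*l + 120) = (l + 2)*(l + 3)*(l^3 - 4*l^2 - 17*l + 60) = (l - 3)*(l + 2)*(l + 3)*(l^2 - l - 20) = (l - 3)*(l + 2)*(l + 3)*(l + 4)*(l - 5)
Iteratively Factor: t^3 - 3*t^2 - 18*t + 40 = (t - 2)*(t^2 - t - 20) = (t - 2)*(t + 4)*(t - 5)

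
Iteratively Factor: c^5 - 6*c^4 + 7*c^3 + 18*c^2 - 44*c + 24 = (c - 2)*(c^4 - 4*c^3 - c^2 + 16*c - 12) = (c - 2)*(c - 1)*(c^3 - 3*c^2 - 4*c + 12) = (c - 3)*(c - 2)*(c - 1)*(c^2 - 4) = (c - 3)*(c - 2)*(c - 1)*(c + 2)*(c - 2)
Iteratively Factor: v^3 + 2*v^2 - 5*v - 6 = (v + 3)*(v^2 - v - 2) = (v + 1)*(v + 3)*(v - 2)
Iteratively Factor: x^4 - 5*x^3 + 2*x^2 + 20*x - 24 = (x - 3)*(x^3 - 2*x^2 - 4*x + 8) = (x - 3)*(x - 2)*(x^2 - 4) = (x - 3)*(x - 2)*(x + 2)*(x - 2)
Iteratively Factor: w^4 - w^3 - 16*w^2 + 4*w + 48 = (w - 2)*(w^3 + w^2 - 14*w - 24) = (w - 4)*(w - 2)*(w^2 + 5*w + 6) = (w - 4)*(w - 2)*(w + 2)*(w + 3)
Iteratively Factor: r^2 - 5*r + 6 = (r - 3)*(r - 2)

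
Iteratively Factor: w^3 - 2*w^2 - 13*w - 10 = (w - 5)*(w^2 + 3*w + 2) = (w - 5)*(w + 1)*(w + 2)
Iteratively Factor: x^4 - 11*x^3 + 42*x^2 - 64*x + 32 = (x - 4)*(x^3 - 7*x^2 + 14*x - 8) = (x - 4)^2*(x^2 - 3*x + 2) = (x - 4)^2*(x - 2)*(x - 1)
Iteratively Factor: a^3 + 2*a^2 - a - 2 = (a - 1)*(a^2 + 3*a + 2) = (a - 1)*(a + 2)*(a + 1)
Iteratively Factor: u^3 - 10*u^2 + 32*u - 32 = (u - 2)*(u^2 - 8*u + 16) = (u - 4)*(u - 2)*(u - 4)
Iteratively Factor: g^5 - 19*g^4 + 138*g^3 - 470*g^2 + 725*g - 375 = (g - 5)*(g^4 - 14*g^3 + 68*g^2 - 130*g + 75) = (g - 5)*(g - 3)*(g^3 - 11*g^2 + 35*g - 25) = (g - 5)^2*(g - 3)*(g^2 - 6*g + 5) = (g - 5)^3*(g - 3)*(g - 1)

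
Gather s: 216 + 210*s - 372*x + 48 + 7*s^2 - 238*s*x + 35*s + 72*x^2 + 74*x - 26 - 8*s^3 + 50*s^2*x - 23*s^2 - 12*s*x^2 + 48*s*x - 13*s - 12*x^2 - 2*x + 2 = -8*s^3 + s^2*(50*x - 16) + s*(-12*x^2 - 190*x + 232) + 60*x^2 - 300*x + 240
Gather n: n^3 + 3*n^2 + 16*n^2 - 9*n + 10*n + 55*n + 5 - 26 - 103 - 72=n^3 + 19*n^2 + 56*n - 196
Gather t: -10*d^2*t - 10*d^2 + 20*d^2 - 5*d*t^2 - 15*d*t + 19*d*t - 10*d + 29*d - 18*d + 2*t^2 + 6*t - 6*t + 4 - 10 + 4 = 10*d^2 + d + t^2*(2 - 5*d) + t*(-10*d^2 + 4*d) - 2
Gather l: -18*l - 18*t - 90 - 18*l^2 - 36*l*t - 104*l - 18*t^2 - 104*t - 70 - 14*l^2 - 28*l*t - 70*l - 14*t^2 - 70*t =-32*l^2 + l*(-64*t - 192) - 32*t^2 - 192*t - 160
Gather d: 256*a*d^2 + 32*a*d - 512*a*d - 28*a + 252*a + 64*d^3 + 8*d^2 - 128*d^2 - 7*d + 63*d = 224*a + 64*d^3 + d^2*(256*a - 120) + d*(56 - 480*a)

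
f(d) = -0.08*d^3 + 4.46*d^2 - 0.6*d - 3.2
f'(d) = -0.24*d^2 + 8.92*d - 0.6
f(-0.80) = 0.18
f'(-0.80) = -7.89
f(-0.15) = -3.01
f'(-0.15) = -1.94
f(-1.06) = 2.54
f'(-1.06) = -10.32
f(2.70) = 26.12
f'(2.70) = 21.73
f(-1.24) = 4.55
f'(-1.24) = -12.03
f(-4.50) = 97.10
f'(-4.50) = -45.60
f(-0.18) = -2.95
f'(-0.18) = -2.21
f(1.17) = 2.08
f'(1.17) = 9.51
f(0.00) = -3.20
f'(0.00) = -0.60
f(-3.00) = 40.90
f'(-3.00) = -29.52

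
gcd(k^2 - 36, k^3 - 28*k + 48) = k + 6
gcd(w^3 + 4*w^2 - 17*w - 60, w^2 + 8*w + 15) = w^2 + 8*w + 15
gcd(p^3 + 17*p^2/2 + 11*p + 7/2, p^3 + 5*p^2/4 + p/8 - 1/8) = p^2 + 3*p/2 + 1/2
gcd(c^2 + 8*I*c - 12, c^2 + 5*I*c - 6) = c + 2*I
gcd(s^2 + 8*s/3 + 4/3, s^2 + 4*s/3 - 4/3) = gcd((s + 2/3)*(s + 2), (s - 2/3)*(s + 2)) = s + 2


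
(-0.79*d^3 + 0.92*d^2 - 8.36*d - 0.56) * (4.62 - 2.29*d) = 1.8091*d^4 - 5.7566*d^3 + 23.3948*d^2 - 37.3408*d - 2.5872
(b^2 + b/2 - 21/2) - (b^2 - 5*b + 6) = 11*b/2 - 33/2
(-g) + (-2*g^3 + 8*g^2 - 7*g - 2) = -2*g^3 + 8*g^2 - 8*g - 2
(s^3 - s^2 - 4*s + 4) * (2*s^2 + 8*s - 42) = 2*s^5 + 6*s^4 - 58*s^3 + 18*s^2 + 200*s - 168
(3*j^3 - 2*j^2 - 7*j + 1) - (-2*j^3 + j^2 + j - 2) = 5*j^3 - 3*j^2 - 8*j + 3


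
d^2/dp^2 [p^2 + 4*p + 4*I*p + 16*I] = 2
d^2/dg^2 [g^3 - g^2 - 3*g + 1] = 6*g - 2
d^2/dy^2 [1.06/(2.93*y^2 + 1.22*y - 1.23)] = (-18.199988*y^2 - 7.578152*y + 1.06*(5.86*y + 1.22)*(11.72*y + 2.44) + 7.640268)/(2.93*y^2 + 1.22*y - 1.23)^3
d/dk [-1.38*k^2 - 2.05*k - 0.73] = -2.76*k - 2.05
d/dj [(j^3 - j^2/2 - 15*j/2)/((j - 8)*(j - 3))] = (j^2 - 16*j - 20)/(j^2 - 16*j + 64)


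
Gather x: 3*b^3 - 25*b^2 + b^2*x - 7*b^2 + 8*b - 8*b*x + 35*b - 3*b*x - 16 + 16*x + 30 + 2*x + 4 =3*b^3 - 32*b^2 + 43*b + x*(b^2 - 11*b + 18) + 18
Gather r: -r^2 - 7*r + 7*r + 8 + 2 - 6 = 4 - r^2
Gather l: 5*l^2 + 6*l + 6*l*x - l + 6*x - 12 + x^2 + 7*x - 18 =5*l^2 + l*(6*x + 5) + x^2 + 13*x - 30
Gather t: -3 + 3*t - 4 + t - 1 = 4*t - 8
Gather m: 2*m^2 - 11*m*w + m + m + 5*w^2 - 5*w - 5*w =2*m^2 + m*(2 - 11*w) + 5*w^2 - 10*w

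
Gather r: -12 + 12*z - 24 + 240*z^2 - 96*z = 240*z^2 - 84*z - 36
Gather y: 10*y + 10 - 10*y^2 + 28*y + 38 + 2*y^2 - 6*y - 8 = -8*y^2 + 32*y + 40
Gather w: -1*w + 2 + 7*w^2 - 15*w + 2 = 7*w^2 - 16*w + 4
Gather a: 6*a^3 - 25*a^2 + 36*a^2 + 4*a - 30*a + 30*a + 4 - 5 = 6*a^3 + 11*a^2 + 4*a - 1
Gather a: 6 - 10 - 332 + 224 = -112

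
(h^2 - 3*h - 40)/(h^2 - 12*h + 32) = (h + 5)/(h - 4)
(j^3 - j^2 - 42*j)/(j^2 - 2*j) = (j^2 - j - 42)/(j - 2)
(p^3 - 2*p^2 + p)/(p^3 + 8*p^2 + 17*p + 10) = p*(p^2 - 2*p + 1)/(p^3 + 8*p^2 + 17*p + 10)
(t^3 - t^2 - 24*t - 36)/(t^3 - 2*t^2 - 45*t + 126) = (t^2 + 5*t + 6)/(t^2 + 4*t - 21)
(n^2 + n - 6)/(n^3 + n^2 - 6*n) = 1/n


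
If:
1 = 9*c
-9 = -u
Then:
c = 1/9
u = 9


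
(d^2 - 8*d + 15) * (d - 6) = d^3 - 14*d^2 + 63*d - 90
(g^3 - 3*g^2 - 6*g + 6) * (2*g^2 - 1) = 2*g^5 - 6*g^4 - 13*g^3 + 15*g^2 + 6*g - 6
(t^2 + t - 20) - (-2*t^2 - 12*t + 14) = 3*t^2 + 13*t - 34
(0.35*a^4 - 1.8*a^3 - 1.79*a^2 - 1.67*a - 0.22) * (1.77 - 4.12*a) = -1.442*a^5 + 8.0355*a^4 + 4.1888*a^3 + 3.7121*a^2 - 2.0495*a - 0.3894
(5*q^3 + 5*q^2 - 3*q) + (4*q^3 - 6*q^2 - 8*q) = 9*q^3 - q^2 - 11*q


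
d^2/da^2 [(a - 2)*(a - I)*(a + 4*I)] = 6*a - 4 + 6*I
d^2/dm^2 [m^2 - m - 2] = 2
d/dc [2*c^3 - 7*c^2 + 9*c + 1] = 6*c^2 - 14*c + 9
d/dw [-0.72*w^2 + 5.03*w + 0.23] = 5.03 - 1.44*w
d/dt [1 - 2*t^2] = -4*t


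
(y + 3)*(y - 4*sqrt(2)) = y^2 - 4*sqrt(2)*y + 3*y - 12*sqrt(2)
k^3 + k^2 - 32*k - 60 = (k - 6)*(k + 2)*(k + 5)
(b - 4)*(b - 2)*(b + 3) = b^3 - 3*b^2 - 10*b + 24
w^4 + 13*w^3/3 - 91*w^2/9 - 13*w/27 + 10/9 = (w - 5/3)*(w - 1/3)*(w + 1/3)*(w + 6)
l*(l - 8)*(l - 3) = l^3 - 11*l^2 + 24*l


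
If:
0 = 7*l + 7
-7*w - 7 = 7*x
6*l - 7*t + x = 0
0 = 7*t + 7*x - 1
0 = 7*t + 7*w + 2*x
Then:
No Solution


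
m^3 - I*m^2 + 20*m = m*(m - 5*I)*(m + 4*I)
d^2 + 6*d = d*(d + 6)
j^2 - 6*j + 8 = (j - 4)*(j - 2)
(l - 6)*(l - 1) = l^2 - 7*l + 6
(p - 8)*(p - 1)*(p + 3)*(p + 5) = p^4 - p^3 - 49*p^2 - 71*p + 120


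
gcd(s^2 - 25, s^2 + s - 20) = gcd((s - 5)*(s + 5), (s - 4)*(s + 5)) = s + 5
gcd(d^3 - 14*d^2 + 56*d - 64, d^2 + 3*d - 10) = d - 2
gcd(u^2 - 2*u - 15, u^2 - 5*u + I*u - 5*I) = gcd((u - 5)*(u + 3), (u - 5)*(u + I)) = u - 5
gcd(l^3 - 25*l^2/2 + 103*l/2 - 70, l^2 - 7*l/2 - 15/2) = l - 5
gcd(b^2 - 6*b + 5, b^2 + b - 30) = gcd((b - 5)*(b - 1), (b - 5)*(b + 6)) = b - 5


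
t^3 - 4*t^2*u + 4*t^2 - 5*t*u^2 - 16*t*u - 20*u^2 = (t + 4)*(t - 5*u)*(t + u)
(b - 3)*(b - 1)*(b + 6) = b^3 + 2*b^2 - 21*b + 18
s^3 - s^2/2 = s^2*(s - 1/2)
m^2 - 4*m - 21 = (m - 7)*(m + 3)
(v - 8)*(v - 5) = v^2 - 13*v + 40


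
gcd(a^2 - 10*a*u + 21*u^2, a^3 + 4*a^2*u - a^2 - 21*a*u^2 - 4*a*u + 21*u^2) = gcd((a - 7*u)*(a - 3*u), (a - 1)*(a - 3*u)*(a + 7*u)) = -a + 3*u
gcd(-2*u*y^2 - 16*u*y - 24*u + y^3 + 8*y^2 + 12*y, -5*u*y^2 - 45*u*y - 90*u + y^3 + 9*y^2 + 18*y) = y + 6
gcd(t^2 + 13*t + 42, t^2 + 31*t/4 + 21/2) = t + 6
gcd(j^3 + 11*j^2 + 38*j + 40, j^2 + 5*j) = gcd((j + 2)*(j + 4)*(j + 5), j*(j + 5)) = j + 5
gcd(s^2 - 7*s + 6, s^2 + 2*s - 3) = s - 1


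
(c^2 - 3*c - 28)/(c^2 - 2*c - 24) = (c - 7)/(c - 6)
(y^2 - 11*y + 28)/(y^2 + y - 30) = (y^2 - 11*y + 28)/(y^2 + y - 30)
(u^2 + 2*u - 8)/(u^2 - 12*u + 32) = (u^2 + 2*u - 8)/(u^2 - 12*u + 32)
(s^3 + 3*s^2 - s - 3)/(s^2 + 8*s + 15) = (s^2 - 1)/(s + 5)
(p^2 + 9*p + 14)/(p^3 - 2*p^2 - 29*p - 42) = (p + 7)/(p^2 - 4*p - 21)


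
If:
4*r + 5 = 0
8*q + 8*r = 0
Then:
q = 5/4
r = -5/4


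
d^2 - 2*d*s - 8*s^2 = (d - 4*s)*(d + 2*s)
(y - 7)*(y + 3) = y^2 - 4*y - 21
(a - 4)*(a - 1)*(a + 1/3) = a^3 - 14*a^2/3 + 7*a/3 + 4/3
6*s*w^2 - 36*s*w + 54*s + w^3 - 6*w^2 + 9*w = (6*s + w)*(w - 3)^2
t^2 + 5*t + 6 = (t + 2)*(t + 3)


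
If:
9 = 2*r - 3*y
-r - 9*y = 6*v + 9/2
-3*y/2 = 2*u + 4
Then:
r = 3*y/2 + 9/2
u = -3*y/4 - 2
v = -7*y/4 - 3/2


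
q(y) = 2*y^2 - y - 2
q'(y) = 4*y - 1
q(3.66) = 21.13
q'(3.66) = 13.64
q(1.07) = -0.78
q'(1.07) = 3.28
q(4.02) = 26.30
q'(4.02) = 15.08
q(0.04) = -2.04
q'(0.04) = -0.84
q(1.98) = 3.86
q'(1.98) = 6.92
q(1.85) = 3.00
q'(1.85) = 6.40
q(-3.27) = 22.66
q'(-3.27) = -14.08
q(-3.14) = 20.86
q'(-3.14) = -13.56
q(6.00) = 64.00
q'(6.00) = 23.00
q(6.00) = 64.00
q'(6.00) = 23.00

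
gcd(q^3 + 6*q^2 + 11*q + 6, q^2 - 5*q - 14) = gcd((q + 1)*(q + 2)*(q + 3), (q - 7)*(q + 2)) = q + 2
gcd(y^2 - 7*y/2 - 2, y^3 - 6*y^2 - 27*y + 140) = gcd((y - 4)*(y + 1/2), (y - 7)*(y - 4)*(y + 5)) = y - 4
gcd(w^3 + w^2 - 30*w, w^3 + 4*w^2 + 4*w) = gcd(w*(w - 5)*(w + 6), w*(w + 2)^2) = w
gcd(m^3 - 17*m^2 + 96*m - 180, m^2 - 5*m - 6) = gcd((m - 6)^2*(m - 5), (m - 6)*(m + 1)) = m - 6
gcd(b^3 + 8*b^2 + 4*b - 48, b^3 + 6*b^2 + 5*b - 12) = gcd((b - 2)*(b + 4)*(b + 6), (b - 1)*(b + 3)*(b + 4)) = b + 4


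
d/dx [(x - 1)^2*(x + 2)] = 3*x^2 - 3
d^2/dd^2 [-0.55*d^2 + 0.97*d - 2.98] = -1.10000000000000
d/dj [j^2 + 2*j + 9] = 2*j + 2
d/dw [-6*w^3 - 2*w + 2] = -18*w^2 - 2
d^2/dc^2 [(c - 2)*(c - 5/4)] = 2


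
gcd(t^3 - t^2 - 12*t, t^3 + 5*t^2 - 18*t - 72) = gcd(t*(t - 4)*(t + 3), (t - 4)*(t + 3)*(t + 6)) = t^2 - t - 12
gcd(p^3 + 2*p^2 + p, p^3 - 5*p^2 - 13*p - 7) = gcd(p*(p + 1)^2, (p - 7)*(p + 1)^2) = p^2 + 2*p + 1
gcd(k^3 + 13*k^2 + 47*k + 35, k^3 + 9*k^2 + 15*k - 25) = k + 5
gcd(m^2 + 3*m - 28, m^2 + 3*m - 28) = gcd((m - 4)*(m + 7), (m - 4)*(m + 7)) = m^2 + 3*m - 28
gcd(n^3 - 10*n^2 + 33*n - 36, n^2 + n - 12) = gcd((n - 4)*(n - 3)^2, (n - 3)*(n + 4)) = n - 3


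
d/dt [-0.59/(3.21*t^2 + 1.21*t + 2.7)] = (3.7878*t + 0.7139)/(3.21*t^2 + 1.21*t + 2.7)^2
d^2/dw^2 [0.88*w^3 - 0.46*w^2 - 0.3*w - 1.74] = 5.28*w - 0.92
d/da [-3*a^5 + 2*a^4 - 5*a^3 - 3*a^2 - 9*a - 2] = -15*a^4 + 8*a^3 - 15*a^2 - 6*a - 9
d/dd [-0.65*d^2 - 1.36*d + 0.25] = -1.3*d - 1.36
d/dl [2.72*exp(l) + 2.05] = 2.72*exp(l)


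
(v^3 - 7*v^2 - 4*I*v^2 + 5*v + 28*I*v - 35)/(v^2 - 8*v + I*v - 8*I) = (v^2 - v*(7 + 5*I) + 35*I)/(v - 8)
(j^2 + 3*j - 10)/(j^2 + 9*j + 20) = (j - 2)/(j + 4)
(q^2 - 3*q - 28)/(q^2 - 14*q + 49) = (q + 4)/(q - 7)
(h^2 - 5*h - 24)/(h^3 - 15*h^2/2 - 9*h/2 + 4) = 2*(h + 3)/(2*h^2 + h - 1)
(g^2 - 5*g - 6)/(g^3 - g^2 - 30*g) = (g + 1)/(g*(g + 5))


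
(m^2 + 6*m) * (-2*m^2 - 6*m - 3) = -2*m^4 - 18*m^3 - 39*m^2 - 18*m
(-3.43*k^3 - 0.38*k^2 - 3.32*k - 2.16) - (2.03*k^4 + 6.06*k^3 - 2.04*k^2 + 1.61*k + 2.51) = -2.03*k^4 - 9.49*k^3 + 1.66*k^2 - 4.93*k - 4.67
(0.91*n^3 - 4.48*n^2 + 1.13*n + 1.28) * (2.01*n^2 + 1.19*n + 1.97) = 1.8291*n^5 - 7.9219*n^4 - 1.2672*n^3 - 4.9081*n^2 + 3.7493*n + 2.5216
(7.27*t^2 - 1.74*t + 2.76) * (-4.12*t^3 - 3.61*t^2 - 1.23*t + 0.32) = -29.9524*t^5 - 19.0759*t^4 - 14.0319*t^3 - 5.497*t^2 - 3.9516*t + 0.8832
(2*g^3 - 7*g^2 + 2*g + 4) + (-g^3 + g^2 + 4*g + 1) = g^3 - 6*g^2 + 6*g + 5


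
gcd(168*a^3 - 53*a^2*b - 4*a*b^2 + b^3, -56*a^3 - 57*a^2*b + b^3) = 56*a^2 + a*b - b^2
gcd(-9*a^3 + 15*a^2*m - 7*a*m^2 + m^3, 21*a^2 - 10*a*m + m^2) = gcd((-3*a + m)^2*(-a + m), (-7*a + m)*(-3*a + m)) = 3*a - m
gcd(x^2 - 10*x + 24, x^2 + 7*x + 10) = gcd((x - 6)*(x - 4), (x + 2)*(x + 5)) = 1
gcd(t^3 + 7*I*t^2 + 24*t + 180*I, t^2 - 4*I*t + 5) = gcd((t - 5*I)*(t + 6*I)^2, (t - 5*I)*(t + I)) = t - 5*I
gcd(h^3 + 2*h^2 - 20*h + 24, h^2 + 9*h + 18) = h + 6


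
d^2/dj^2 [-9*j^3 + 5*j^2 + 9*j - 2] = 10 - 54*j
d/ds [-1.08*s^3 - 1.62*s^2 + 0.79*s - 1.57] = -3.24*s^2 - 3.24*s + 0.79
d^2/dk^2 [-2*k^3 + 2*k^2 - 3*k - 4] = 4 - 12*k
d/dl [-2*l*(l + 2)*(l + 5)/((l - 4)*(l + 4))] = 2*(-l^4 + 58*l^2 + 224*l + 160)/(l^4 - 32*l^2 + 256)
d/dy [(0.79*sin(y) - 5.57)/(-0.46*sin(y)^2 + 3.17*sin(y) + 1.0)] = (0.3634*sin(y)^2 - 5.1244*sin(y) + 18.4469)*cos(y)/(0.2116*sin(y)^4 - 2.9164*sin(y)^3 + 9.1289*sin(y)^2 + 6.34*sin(y) + 1.0)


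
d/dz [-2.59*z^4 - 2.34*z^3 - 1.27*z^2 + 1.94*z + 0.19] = -10.36*z^3 - 7.02*z^2 - 2.54*z + 1.94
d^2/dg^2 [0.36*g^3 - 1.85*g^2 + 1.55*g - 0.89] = 2.16*g - 3.7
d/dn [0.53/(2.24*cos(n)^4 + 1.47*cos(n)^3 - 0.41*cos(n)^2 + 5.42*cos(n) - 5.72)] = (4.7488*cos(n)^3 + 2.3373*cos(n)^2 - 0.4346*cos(n) + 2.8726)*sin(n)/(2.24*cos(n)^4 + 1.47*cos(n)^3 - 0.41*cos(n)^2 + 5.42*cos(n) - 5.72)^2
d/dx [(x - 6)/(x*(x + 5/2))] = 4*(-x^2 + 12*x + 15)/(x^2*(4*x^2 + 20*x + 25))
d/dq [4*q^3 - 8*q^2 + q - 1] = 12*q^2 - 16*q + 1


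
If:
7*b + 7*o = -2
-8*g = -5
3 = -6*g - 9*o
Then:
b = 13/28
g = 5/8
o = -3/4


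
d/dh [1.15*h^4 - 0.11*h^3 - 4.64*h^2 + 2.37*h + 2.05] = 4.6*h^3 - 0.33*h^2 - 9.28*h + 2.37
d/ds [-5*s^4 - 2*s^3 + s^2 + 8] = 2*s*(-10*s^2 - 3*s + 1)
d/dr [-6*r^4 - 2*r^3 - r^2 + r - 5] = -24*r^3 - 6*r^2 - 2*r + 1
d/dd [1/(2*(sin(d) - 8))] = -cos(d)/(2*(sin(d) - 8)^2)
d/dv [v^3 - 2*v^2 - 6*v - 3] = 3*v^2 - 4*v - 6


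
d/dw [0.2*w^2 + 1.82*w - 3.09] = 0.4*w + 1.82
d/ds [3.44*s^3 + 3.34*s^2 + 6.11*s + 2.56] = 10.32*s^2 + 6.68*s + 6.11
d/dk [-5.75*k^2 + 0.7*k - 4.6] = 0.7 - 11.5*k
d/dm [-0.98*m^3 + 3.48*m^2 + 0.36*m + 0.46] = -2.94*m^2 + 6.96*m + 0.36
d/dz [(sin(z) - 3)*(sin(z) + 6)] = (2*sin(z) + 3)*cos(z)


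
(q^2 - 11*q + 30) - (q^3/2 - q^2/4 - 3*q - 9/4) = -q^3/2 + 5*q^2/4 - 8*q + 129/4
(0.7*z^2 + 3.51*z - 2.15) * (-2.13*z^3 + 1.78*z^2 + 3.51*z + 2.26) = -1.491*z^5 - 6.2303*z^4 + 13.2843*z^3 + 10.0751*z^2 + 0.3861*z - 4.859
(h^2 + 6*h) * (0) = 0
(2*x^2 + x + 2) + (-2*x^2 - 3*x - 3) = -2*x - 1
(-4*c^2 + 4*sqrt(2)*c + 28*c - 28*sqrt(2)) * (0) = 0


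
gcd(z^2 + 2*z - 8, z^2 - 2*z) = z - 2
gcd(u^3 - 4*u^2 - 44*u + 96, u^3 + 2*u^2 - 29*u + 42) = u - 2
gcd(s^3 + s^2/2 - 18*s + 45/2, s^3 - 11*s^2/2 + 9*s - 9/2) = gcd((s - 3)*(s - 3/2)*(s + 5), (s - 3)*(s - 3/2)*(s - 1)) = s^2 - 9*s/2 + 9/2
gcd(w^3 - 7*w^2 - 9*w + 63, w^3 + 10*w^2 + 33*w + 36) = w + 3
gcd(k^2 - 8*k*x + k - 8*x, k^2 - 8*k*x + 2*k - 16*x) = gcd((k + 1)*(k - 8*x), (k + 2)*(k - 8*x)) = -k + 8*x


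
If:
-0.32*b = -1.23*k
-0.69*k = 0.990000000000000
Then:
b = -5.51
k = -1.43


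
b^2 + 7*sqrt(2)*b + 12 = (b + sqrt(2))*(b + 6*sqrt(2))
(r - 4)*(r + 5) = r^2 + r - 20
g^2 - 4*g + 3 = (g - 3)*(g - 1)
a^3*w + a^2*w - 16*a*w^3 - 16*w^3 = (a - 4*w)*(a + 4*w)*(a*w + w)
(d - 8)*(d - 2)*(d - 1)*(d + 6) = d^4 - 5*d^3 - 40*d^2 + 140*d - 96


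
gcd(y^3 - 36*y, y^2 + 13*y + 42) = y + 6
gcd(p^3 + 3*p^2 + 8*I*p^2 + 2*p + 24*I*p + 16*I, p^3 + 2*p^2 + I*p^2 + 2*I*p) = p + 2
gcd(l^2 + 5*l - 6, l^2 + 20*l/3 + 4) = l + 6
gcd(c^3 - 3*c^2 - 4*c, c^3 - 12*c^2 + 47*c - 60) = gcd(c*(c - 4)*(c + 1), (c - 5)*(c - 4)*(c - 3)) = c - 4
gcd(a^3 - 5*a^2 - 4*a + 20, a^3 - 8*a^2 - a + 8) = 1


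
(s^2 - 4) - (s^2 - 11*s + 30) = 11*s - 34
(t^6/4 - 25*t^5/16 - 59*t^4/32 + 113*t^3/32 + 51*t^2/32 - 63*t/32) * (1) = t^6/4 - 25*t^5/16 - 59*t^4/32 + 113*t^3/32 + 51*t^2/32 - 63*t/32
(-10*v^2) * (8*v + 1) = -80*v^3 - 10*v^2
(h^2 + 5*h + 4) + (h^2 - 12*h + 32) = 2*h^2 - 7*h + 36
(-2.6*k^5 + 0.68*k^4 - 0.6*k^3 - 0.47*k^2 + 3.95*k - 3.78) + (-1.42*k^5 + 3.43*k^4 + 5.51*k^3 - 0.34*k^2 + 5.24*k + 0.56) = -4.02*k^5 + 4.11*k^4 + 4.91*k^3 - 0.81*k^2 + 9.19*k - 3.22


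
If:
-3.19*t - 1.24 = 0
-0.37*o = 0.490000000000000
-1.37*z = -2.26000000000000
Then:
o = -1.32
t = -0.39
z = 1.65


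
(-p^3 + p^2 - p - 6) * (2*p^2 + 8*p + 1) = -2*p^5 - 6*p^4 + 5*p^3 - 19*p^2 - 49*p - 6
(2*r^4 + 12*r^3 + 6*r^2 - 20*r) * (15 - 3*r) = -6*r^5 - 6*r^4 + 162*r^3 + 150*r^2 - 300*r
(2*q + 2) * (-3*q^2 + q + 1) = -6*q^3 - 4*q^2 + 4*q + 2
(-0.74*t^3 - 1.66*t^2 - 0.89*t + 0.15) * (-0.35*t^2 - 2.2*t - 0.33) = 0.259*t^5 + 2.209*t^4 + 4.2077*t^3 + 2.4533*t^2 - 0.0363*t - 0.0495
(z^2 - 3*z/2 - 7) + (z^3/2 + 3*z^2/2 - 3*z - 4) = z^3/2 + 5*z^2/2 - 9*z/2 - 11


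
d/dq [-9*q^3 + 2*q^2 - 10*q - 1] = -27*q^2 + 4*q - 10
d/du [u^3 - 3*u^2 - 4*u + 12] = 3*u^2 - 6*u - 4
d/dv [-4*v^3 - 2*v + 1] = -12*v^2 - 2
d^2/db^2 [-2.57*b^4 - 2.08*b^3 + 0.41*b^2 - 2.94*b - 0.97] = -30.84*b^2 - 12.48*b + 0.82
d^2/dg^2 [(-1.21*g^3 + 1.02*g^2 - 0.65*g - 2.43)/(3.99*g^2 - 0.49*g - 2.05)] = (-2.8421709430404e-14*g^4 - 37.083158*g^3 - 189.349188*g^2 - 33.904842*g - 31.040306)/(63.521199*g^6 - 23.402547*g^5 - 95.034618*g^4 + 23.930081*g^3 + 48.82731*g^2 - 6.177675*g - 8.615125)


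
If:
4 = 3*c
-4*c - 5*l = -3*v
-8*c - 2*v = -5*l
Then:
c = 4/3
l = 128/15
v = 16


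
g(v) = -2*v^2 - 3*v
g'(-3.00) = 9.00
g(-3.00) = -9.00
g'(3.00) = -15.00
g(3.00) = -27.00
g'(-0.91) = 0.64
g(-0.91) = 1.07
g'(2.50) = -13.00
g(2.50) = -20.00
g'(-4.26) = 14.04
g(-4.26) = -23.52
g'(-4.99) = 16.96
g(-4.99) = -34.83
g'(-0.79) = 0.16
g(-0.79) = 1.12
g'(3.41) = -16.64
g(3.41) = -33.49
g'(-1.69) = 3.76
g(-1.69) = -0.64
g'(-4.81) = 16.24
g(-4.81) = -31.84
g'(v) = -4*v - 3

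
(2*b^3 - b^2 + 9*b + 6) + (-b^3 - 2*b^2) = b^3 - 3*b^2 + 9*b + 6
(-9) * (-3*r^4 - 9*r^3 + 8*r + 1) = 27*r^4 + 81*r^3 - 72*r - 9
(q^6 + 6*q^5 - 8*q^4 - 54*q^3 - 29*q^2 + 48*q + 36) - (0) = q^6 + 6*q^5 - 8*q^4 - 54*q^3 - 29*q^2 + 48*q + 36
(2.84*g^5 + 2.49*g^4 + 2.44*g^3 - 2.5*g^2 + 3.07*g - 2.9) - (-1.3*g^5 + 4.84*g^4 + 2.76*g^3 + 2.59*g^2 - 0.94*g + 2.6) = 4.14*g^5 - 2.35*g^4 - 0.32*g^3 - 5.09*g^2 + 4.01*g - 5.5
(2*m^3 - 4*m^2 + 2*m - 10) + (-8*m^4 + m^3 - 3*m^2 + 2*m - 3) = -8*m^4 + 3*m^3 - 7*m^2 + 4*m - 13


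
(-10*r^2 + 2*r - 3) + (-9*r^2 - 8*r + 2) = -19*r^2 - 6*r - 1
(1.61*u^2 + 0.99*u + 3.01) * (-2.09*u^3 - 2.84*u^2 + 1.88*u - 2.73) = -3.3649*u^5 - 6.6415*u^4 - 6.0757*u^3 - 11.0825*u^2 + 2.9561*u - 8.2173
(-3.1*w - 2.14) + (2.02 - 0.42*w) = -3.52*w - 0.12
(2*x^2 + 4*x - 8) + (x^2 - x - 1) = 3*x^2 + 3*x - 9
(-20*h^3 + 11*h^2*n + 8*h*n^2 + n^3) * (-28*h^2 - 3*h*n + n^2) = 560*h^5 - 248*h^4*n - 277*h^3*n^2 - 41*h^2*n^3 + 5*h*n^4 + n^5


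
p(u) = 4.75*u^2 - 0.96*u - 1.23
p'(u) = 9.5*u - 0.96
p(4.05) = 72.79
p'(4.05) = 37.52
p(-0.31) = -0.48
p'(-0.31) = -3.90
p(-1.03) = 4.80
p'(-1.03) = -10.74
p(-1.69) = 13.96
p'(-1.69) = -17.02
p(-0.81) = 2.66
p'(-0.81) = -8.66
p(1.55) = 8.69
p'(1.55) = 13.76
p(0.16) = -1.26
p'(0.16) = 0.56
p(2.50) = 26.06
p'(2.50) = 22.79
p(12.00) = 671.25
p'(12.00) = 113.04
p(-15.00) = 1081.92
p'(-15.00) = -143.46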